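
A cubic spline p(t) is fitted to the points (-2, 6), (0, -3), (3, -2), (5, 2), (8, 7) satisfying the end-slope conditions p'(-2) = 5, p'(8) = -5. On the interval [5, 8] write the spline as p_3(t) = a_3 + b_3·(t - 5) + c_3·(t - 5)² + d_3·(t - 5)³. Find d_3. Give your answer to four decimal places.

Let σ_i = p''(x_i). Step sizes h_i = 2, 3, 2, 3; slopes of the chords Δ_i = (y_(i+1) - y_i)/h_i = -9/2, 1/3, 2, 5/3.
  2·σ_0 + 10·σ_1 + 3·σ_2 = 6(Δ_1 - Δ_0) = 29
  3·σ_1 + 10·σ_2 + 2·σ_3 = 6(Δ_2 - Δ_1) = 10
  2·σ_2 + 10·σ_3 + 3·σ_4 = 6(Δ_3 - Δ_2) = -2
Clamped end conditions give two more equations: 2h_0·σ_0 + h_0·σ_1 = 6(Δ_0 - p'(-2)) = -57 and h_3·σ_3 + 2h_3·σ_4 = 6(p'(8) - Δ_3) = -40.
Solving the tridiagonal system: σ_0 = -30809/1740, σ_1 = 3007/435, σ_2 = -1367/870, σ_3 = 1082/435, σ_4 = -1147/145.
On [5, 8], with p_3(t) = a_3 + b_3·(t - 5) + c_3·(t - 5)² + d_3·(t - 5)³: c_3 = σ_3/2 = 541/435, d_3 = (σ_4 - σ_3)/(6h_3) = -4523/7830, b_3 = Δ_3 - h_3(2σ_3 + σ_4)/6 = 909/290.

-0.5777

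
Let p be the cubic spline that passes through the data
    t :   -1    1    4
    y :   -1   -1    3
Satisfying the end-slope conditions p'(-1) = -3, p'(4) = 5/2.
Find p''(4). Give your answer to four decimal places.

Put m_i = p'' at the i-th knot. Here h = (2, 3) and Δ = (0, 4/3), so the interior equations h_(i-1)·m_(i-1) + 2(h_(i-1)+h_i)·m_i + h_i·m_(i+1) = 6(Δ_i − Δ_(i-1)) read
  2·m_0 + 10·m_1 + 3·m_2 = 6(Δ_1 - Δ_0) = 8
Clamped end conditions give two more equations: 2h_0·m_0 + h_0·m_1 = 6(Δ_0 - p'(-1)) = 18 and h_1·m_1 + 2h_1·m_2 = 6(p'(4) - Δ_1) = 7.
Solving: m_0 = 24/5, m_1 = -3/5, m_2 = 22/15.

1.4667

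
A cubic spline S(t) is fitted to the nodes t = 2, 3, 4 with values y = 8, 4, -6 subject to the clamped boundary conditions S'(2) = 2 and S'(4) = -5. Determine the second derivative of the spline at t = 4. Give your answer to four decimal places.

20.5000

Put m_i = S'' at the i-th knot. Here h = (1, 1) and Δ = (-4, -10), so the interior equations h_(i-1)·m_(i-1) + 2(h_(i-1)+h_i)·m_i + h_i·m_(i+1) = 6(Δ_i − Δ_(i-1)) read
  1·m_0 + 4·m_1 + 1·m_2 = 6(Δ_1 - Δ_0) = -36
Clamped end conditions give two more equations: 2h_0·m_0 + h_0·m_1 = 6(Δ_0 - S'(2)) = -36 and h_1·m_1 + 2h_1·m_2 = 6(S'(4) - Δ_1) = 30.
Hence m_0 = -25/2, m_1 = -11, m_2 = 41/2.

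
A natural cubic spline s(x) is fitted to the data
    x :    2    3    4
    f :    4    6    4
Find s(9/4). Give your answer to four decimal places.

4.7344

Put M_i = s'' at the i-th knot. Here h = (1, 1) and Δ = (2, -2), so the interior equations h_(i-1)·M_(i-1) + 2(h_(i-1)+h_i)·M_i + h_i·M_(i+1) = 6(Δ_i − Δ_(i-1)) read
  1·M_0 + 4·M_1 + 1·M_2 = 6(Δ_1 - Δ_0) = -24
Natural end conditions: M_0 = M_2 = 0.
Hence M_0 = 0, M_1 = -6, M_2 = 0.
On [2, 3], s(x) = 4 + 3·(x - 2) + 0·(x - 2)² - 1·(x - 2)³.
With (x - 2) = 1/4: s(9/4) = 303/64.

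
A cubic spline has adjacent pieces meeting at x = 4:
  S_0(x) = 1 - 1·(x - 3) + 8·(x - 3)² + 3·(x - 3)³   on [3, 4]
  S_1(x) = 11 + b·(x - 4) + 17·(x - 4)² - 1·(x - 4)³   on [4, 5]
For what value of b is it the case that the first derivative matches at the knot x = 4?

S_0'(x) = -1 + 16·(x - 3) + 9·(x - 3)², so S_0'(4) = 24. On the right, S_1'(4) = b, so b = 24.

24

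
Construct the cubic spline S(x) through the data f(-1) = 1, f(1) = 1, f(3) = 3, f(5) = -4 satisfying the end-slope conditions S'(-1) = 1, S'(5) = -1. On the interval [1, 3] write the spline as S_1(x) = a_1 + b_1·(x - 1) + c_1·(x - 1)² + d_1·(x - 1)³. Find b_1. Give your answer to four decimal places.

Write M_i for S''(x_i). With h_i = 2, 2, 2 and divided differences Δ_i = 0, 1, -7/2, the continuity of S' gives the tridiagonal system
  2·M_0 + 8·M_1 + 2·M_2 = 6(Δ_1 - Δ_0) = 6
  2·M_1 + 8·M_2 + 2·M_3 = 6(Δ_2 - Δ_1) = -27
Clamped end conditions give two more equations: 2h_0·M_0 + h_0·M_1 = 6(Δ_0 - S'(-1)) = -6 and h_2·M_2 + 2h_2·M_3 = 6(S'(5) - Δ_2) = 15.
Hence M_0 = -89/30, M_1 = 44/15, M_2 = -173/30, M_3 = 199/30.
On [1, 3], with S_1(x) = a_1 + b_1·(x - 1) + c_1·(x - 1)² + d_1·(x - 1)³: c_1 = M_1/2 = 22/15, d_1 = (M_2 - M_1)/(6h_1) = -29/40, b_1 = Δ_1 - h_1(2M_1 + M_2)/6 = 29/30.

0.9667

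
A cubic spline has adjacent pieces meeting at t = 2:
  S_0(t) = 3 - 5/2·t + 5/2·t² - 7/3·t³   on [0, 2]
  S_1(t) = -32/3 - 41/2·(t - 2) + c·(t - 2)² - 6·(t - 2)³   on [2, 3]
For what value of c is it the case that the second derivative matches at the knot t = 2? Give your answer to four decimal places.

S_0''(t) = 5 - 14·t, so S_0''(2) = -23. On the right, S_1''(2) = 2c, so c = -23/2.

-11.5000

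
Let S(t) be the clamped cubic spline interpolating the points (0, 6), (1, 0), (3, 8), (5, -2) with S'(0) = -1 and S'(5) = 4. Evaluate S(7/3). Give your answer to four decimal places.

Put σ_i = S'' at the i-th knot. Here h = (1, 2, 2) and Δ = (-6, 4, -5), so the interior equations h_(i-1)·σ_(i-1) + 2(h_(i-1)+h_i)·σ_i + h_i·σ_(i+1) = 6(Δ_i − Δ_(i-1)) read
  1·σ_0 + 6·σ_1 + 2·σ_2 = 6(Δ_1 - Δ_0) = 60
  2·σ_1 + 8·σ_2 + 2·σ_3 = 6(Δ_2 - Δ_1) = -54
Clamped end conditions give two more equations: 2h_0·σ_0 + h_0·σ_1 = 6(Δ_0 - S'(0)) = -30 and h_2·σ_2 + 2h_2·σ_3 = 6(S'(5) - Δ_2) = 54.
Forward elimination and back-substitution give σ_0 = -574/23, σ_1 = 458/23, σ_2 = -397/23, σ_3 = 509/23.
On [1, 3], S(t) = 0 - 81/23·(t - 1) + 229/23·(t - 1)² - 285/92·(t - 1)³.
With (t - 1) = 4/3: S(7/3) = 1172/207.

5.6618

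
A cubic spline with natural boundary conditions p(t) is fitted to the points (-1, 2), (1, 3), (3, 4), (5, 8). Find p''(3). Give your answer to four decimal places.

Write m_i for p''(x_i). With h_i = 2, 2, 2 and divided differences Δ_i = 1/2, 1/2, 2, the continuity of p' gives the tridiagonal system
  2·m_0 + 8·m_1 + 2·m_2 = 6(Δ_1 - Δ_0) = 0
  2·m_1 + 8·m_2 + 2·m_3 = 6(Δ_2 - Δ_1) = 9
Natural end conditions: m_0 = m_3 = 0.
Solving the tridiagonal system: m_0 = 0, m_1 = -3/10, m_2 = 6/5, m_3 = 0.

1.2000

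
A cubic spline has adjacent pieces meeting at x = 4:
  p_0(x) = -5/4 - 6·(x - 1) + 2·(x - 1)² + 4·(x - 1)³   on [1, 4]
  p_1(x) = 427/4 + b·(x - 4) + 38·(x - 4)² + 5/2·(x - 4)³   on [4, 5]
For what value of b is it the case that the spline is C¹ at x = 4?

p_0'(x) = -6 + 4·(x - 1) + 12·(x - 1)², so p_0'(4) = 114. On the right, p_1'(4) = b, so b = 114.

114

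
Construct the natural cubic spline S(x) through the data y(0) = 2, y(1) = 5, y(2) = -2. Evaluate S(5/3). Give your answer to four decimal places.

With m_i denoting the second derivative at x_i, h_i = 1, 1, and Δ_i = (y_(i+1) − y_i)/h_i = 3, -7:
  1·m_0 + 4·m_1 + 1·m_2 = 6(Δ_1 - Δ_0) = -60
Natural end conditions: m_0 = m_2 = 0.
Forward elimination and back-substitution give m_0 = 0, m_1 = -15, m_2 = 0.
On [1, 2], S(x) = 5 - 2·(x - 1) - 15/2·(x - 1)² + 5/2·(x - 1)³.
With (x - 1) = 2/3: S(5/3) = 29/27.

1.0741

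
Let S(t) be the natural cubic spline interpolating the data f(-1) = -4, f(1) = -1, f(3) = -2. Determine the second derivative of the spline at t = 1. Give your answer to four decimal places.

-1.5000

With m_i denoting the second derivative at x_i, h_i = 2, 2, and Δ_i = (y_(i+1) − y_i)/h_i = 3/2, -1/2:
  2·m_0 + 8·m_1 + 2·m_2 = 6(Δ_1 - Δ_0) = -12
Natural end conditions: m_0 = m_2 = 0.
Hence m_0 = 0, m_1 = -3/2, m_2 = 0.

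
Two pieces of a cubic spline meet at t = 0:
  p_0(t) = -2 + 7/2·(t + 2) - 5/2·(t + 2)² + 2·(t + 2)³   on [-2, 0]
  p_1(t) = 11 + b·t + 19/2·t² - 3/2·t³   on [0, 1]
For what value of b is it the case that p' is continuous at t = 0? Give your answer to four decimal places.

17.5000

p_0'(t) = 7/2 - 5·(t + 2) + 6·(t + 2)², so p_0'(0) = 35/2. On the right, p_1'(0) = b, so b = 35/2.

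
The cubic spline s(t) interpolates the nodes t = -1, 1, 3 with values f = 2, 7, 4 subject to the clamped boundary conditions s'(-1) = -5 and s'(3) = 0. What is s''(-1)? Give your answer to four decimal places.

15.5000

With M_i denoting the second derivative at x_i, h_i = 2, 2, and Δ_i = (y_(i+1) − y_i)/h_i = 5/2, -3/2:
  2·M_0 + 8·M_1 + 2·M_2 = 6(Δ_1 - Δ_0) = -24
Clamped end conditions give two more equations: 2h_0·M_0 + h_0·M_1 = 6(Δ_0 - s'(-1)) = 45 and h_1·M_1 + 2h_1·M_2 = 6(s'(3) - Δ_1) = 9.
Hence M_0 = 31/2, M_1 = -17/2, M_2 = 13/2.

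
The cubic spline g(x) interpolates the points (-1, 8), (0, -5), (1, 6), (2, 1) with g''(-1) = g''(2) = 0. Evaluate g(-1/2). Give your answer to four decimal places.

-1.3000

Let σ_i = g''(x_i). Step sizes h_i = 1, 1, 1; slopes of the chords Δ_i = (y_(i+1) - y_i)/h_i = -13, 11, -5.
  1·σ_0 + 4·σ_1 + 1·σ_2 = 6(Δ_1 - Δ_0) = 144
  1·σ_1 + 4·σ_2 + 1·σ_3 = 6(Δ_2 - Δ_1) = -96
Natural end conditions: σ_0 = σ_3 = 0.
Solving the tridiagonal system: σ_0 = 0, σ_1 = 224/5, σ_2 = -176/5, σ_3 = 0.
On [-1, 0], g(x) = 8 - 307/15·(x + 1) + 0·(x + 1)² + 112/15·(x + 1)³.
With (x + 1) = 1/2: g(-1/2) = -13/10.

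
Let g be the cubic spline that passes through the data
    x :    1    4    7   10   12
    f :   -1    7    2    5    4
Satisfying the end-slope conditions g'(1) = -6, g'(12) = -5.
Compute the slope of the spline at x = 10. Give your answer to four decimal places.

1.9824

Let M_i = g''(x_i). Step sizes h_i = 3, 3, 3, 2; slopes of the chords Δ_i = (y_(i+1) - y_i)/h_i = 8/3, -5/3, 1, -1/2.
  3·M_0 + 12·M_1 + 3·M_2 = 6(Δ_1 - Δ_0) = -26
  3·M_1 + 12·M_2 + 3·M_3 = 6(Δ_2 - Δ_1) = 16
  3·M_2 + 10·M_3 + 2·M_4 = 6(Δ_3 - Δ_2) = -9
Clamped end conditions give two more equations: 2h_0·M_0 + h_0·M_1 = 6(Δ_0 - g'(1)) = 52 and h_3·M_3 + 2h_3·M_4 = 6(g'(12) - Δ_3) = -27.
Solving the tridiagonal system: M_0 = 1641/142, M_1 = -1231/213, M_2 = 411/142, M_3 = -33/71, M_4 = -1851/284.
On [10, 12], g'(x) = b_3 + 2c_3·(x - 10) + 3d_3·(x - 10)² with b_3 = Δ_3 - h_3(2M_3 + M_4)/6 = 563/284, c_3 = M_3/2 = -33/142, d_3 = (M_4 - M_3)/(6h_3) = -573/1136. So g'(10) = 563/284.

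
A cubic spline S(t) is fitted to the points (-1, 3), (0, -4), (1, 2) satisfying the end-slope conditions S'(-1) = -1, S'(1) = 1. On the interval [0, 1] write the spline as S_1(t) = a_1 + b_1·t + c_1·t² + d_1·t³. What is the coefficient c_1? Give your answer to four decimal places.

Write m_i for S''(x_i). With h_i = 1, 1 and divided differences Δ_i = -7, 6, the continuity of S' gives the tridiagonal system
  1·m_0 + 4·m_1 + 1·m_2 = 6(Δ_1 - Δ_0) = 78
Clamped end conditions give two more equations: 2h_0·m_0 + h_0·m_1 = 6(Δ_0 - S'(-1)) = -36 and h_1·m_1 + 2h_1·m_2 = 6(S'(1) - Δ_1) = -30.
Forward elimination and back-substitution give m_0 = -73/2, m_1 = 37, m_2 = -67/2.
On [0, 1], with S_1(t) = a_1 + b_1·t + c_1·t² + d_1·t³: c_1 = m_1/2 = 37/2, d_1 = (m_2 - m_1)/(6h_1) = -47/4, b_1 = Δ_1 - h_1(2m_1 + m_2)/6 = -3/4.

18.5000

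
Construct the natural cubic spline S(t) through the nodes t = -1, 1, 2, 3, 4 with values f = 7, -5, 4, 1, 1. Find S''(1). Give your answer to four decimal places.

19.2558

With σ_i denoting the second derivative at x_i, h_i = 2, 1, 1, 1, and Δ_i = (y_(i+1) − y_i)/h_i = -6, 9, -3, 0:
  2·σ_0 + 6·σ_1 + 1·σ_2 = 6(Δ_1 - Δ_0) = 90
  1·σ_1 + 4·σ_2 + 1·σ_3 = 6(Δ_2 - Δ_1) = -72
  1·σ_2 + 4·σ_3 + 1·σ_4 = 6(Δ_3 - Δ_2) = 18
Natural end conditions: σ_0 = σ_4 = 0.
Solving the tridiagonal system: σ_0 = 0, σ_1 = 828/43, σ_2 = -1098/43, σ_3 = 468/43, σ_4 = 0.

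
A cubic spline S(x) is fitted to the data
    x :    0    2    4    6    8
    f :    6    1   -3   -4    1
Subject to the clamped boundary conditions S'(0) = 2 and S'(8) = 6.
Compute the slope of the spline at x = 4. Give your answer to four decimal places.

Write σ_i for S''(x_i). With h_i = 2, 2, 2, 2 and divided differences Δ_i = -5/2, -2, -1/2, 5/2, the continuity of S' gives the tridiagonal system
  2·σ_0 + 8·σ_1 + 2·σ_2 = 6(Δ_1 - Δ_0) = 3
  2·σ_1 + 8·σ_2 + 2·σ_3 = 6(Δ_2 - Δ_1) = 9
  2·σ_2 + 8·σ_3 + 2·σ_4 = 6(Δ_3 - Δ_2) = 18
Clamped end conditions give two more equations: 2h_0·σ_0 + h_0·σ_1 = 6(Δ_0 - S'(0)) = -27 and h_3·σ_3 + 2h_3·σ_4 = 6(S'(8) - Δ_3) = 21.
Hence σ_0 = -883/112, σ_1 = 127/56, σ_2 = 5/16, σ_3 = 55/56, σ_4 = 533/112.
On [4, 6], S'(x) = b_2 + 2c_2·(x - 4) + 3d_2·(x - 4)² with b_2 = Δ_2 - h_2(2σ_2 + σ_3)/6 = -29/28, c_2 = σ_2/2 = 5/32, d_2 = (σ_3 - σ_2)/(6h_2) = 25/448. So S'(4) = -29/28.

-1.0357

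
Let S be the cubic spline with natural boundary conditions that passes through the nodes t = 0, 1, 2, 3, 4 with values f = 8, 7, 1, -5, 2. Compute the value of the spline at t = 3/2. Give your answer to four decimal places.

4.6295

Write M_i for S''(x_i). With h_i = 1, 1, 1, 1 and divided differences Δ_i = -1, -6, -6, 7, the continuity of S' gives the tridiagonal system
  1·M_0 + 4·M_1 + 1·M_2 = 6(Δ_1 - Δ_0) = -30
  1·M_1 + 4·M_2 + 1·M_3 = 6(Δ_2 - Δ_1) = 0
  1·M_2 + 4·M_3 + 1·M_4 = 6(Δ_3 - Δ_2) = 78
Natural end conditions: M_0 = M_4 = 0.
Solving: M_0 = 0, M_1 = -93/14, M_2 = -24/7, M_3 = 285/14, M_4 = 0.
On [1, 2], S(t) = 7 - 45/14·(t - 1) - 93/28·(t - 1)² + 15/28·(t - 1)³.
With (t - 1) = 1/2: S(3/2) = 1037/224.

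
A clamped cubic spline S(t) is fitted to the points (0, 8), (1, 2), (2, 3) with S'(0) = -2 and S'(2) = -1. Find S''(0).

Write m_i for S''(x_i). With h_i = 1, 1 and divided differences Δ_i = -6, 1, the continuity of S' gives the tridiagonal system
  1·m_0 + 4·m_1 + 1·m_2 = 6(Δ_1 - Δ_0) = 42
Clamped end conditions give two more equations: 2h_0·m_0 + h_0·m_1 = 6(Δ_0 - S'(0)) = -24 and h_1·m_1 + 2h_1·m_2 = 6(S'(2) - Δ_1) = -12.
Forward elimination and back-substitution give m_0 = -22, m_1 = 20, m_2 = -16.

-22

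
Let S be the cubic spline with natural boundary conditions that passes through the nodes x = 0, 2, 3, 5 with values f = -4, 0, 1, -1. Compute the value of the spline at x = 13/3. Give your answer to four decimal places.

0.0392

With M_i denoting the second derivative at x_i, h_i = 2, 1, 2, and Δ_i = (y_(i+1) − y_i)/h_i = 2, 1, -1:
  2·M_0 + 6·M_1 + 1·M_2 = 6(Δ_1 - Δ_0) = -6
  1·M_1 + 6·M_2 + 2·M_3 = 6(Δ_2 - Δ_1) = -12
Natural end conditions: M_0 = M_3 = 0.
Forward elimination and back-substitution give M_0 = 0, M_1 = -24/35, M_2 = -66/35, M_3 = 0.
On [3, 5], S(x) = 1 + 9/35·(x - 3) - 33/35·(x - 3)² + 11/70·(x - 3)³.
With (x - 3) = 4/3: S(13/3) = 37/945.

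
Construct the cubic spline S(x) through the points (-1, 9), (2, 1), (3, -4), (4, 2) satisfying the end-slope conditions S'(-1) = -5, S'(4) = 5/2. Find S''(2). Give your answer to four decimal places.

Let m_i = S''(x_i). Step sizes h_i = 3, 1, 1; slopes of the chords Δ_i = (y_(i+1) - y_i)/h_i = -8/3, -5, 6.
  3·m_0 + 8·m_1 + 1·m_2 = 6(Δ_1 - Δ_0) = -14
  1·m_1 + 4·m_2 + 1·m_3 = 6(Δ_2 - Δ_1) = 66
Clamped end conditions give two more equations: 2h_0·m_0 + h_0·m_1 = 6(Δ_0 - S'(-1)) = 14 and h_2·m_2 + 2h_2·m_3 = 6(S'(4) - Δ_2) = -21.
Solving: m_0 = 503/87, m_1 = -200/29, m_2 = 691/29, m_3 = -650/29.

-6.8966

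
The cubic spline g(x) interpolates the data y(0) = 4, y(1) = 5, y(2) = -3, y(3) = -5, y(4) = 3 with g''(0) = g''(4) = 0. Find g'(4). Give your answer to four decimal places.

Let M_i = g''(x_i). Step sizes h_i = 1, 1, 1, 1; slopes of the chords Δ_i = (y_(i+1) - y_i)/h_i = 1, -8, -2, 8.
  1·M_0 + 4·M_1 + 1·M_2 = 6(Δ_1 - Δ_0) = -54
  1·M_1 + 4·M_2 + 1·M_3 = 6(Δ_2 - Δ_1) = 36
  1·M_2 + 4·M_3 + 1·M_4 = 6(Δ_3 - Δ_2) = 60
Natural end conditions: M_0 = M_4 = 0.
Solving: M_0 = 0, M_1 = -447/28, M_2 = 69/7, M_3 = 351/28, M_4 = 0.
On [3, 4], g'(x) = b_3 + 2c_3·(x - 3) + 3d_3·(x - 3)² with b_3 = Δ_3 - h_3(2M_3 + M_4)/6 = 107/28, c_3 = M_3/2 = 351/56, d_3 = (M_4 - M_3)/(6h_3) = -117/56. So g'(4) = 565/56.

10.0893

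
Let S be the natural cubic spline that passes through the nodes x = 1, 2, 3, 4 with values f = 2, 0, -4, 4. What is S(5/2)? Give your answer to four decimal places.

-2.7500

Write σ_i for S''(x_i). With h_i = 1, 1, 1 and divided differences Δ_i = -2, -4, 8, the continuity of S' gives the tridiagonal system
  1·σ_0 + 4·σ_1 + 1·σ_2 = 6(Δ_1 - Δ_0) = -12
  1·σ_1 + 4·σ_2 + 1·σ_3 = 6(Δ_2 - Δ_1) = 72
Natural end conditions: σ_0 = σ_3 = 0.
Hence σ_0 = 0, σ_1 = -8, σ_2 = 20, σ_3 = 0.
On [2, 3], S(x) = 0 - 14/3·(x - 2) - 4·(x - 2)² + 14/3·(x - 2)³.
With (x - 2) = 1/2: S(5/2) = -11/4.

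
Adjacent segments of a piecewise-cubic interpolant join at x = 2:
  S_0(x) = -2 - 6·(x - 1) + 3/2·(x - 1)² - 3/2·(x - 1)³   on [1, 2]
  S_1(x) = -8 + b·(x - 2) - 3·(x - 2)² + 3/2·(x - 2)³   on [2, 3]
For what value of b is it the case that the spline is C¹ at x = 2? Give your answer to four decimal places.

S_0'(x) = -6 + 3·(x - 1) - 9/2·(x - 1)², so S_0'(2) = -15/2. On the right, S_1'(2) = b, so b = -15/2.

-7.5000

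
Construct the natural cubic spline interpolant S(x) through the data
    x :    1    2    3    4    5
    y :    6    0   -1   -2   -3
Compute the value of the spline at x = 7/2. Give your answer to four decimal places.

-1.3996

Let M_i = S''(x_i). Step sizes h_i = 1, 1, 1, 1; slopes of the chords Δ_i = (y_(i+1) - y_i)/h_i = -6, -1, -1, -1.
  1·M_0 + 4·M_1 + 1·M_2 = 6(Δ_1 - Δ_0) = 30
  1·M_1 + 4·M_2 + 1·M_3 = 6(Δ_2 - Δ_1) = 0
  1·M_2 + 4·M_3 + 1·M_4 = 6(Δ_3 - Δ_2) = 0
Natural end conditions: M_0 = M_4 = 0.
Hence M_0 = 0, M_1 = 225/28, M_2 = -15/7, M_3 = 15/28, M_4 = 0.
On [3, 4], S(x) = -1 - 3/8·(x - 3) - 15/14·(x - 3)² + 25/56·(x - 3)³.
With (x - 3) = 1/2: S(7/2) = -627/448.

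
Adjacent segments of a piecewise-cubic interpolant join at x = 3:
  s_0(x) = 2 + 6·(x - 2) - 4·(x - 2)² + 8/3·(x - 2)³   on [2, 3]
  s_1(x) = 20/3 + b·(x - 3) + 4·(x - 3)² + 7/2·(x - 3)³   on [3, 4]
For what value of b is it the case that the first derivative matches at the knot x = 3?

6

s_0'(x) = 6 - 8·(x - 2) + 8·(x - 2)², so s_0'(3) = 6. On the right, s_1'(3) = b, so b = 6.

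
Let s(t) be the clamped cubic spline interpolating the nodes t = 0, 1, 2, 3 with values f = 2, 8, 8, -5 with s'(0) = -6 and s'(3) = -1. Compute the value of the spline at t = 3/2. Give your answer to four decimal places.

10.5833

Let σ_i = s''(x_i). Step sizes h_i = 1, 1, 1; slopes of the chords Δ_i = (y_(i+1) - y_i)/h_i = 6, 0, -13.
  1·σ_0 + 4·σ_1 + 1·σ_2 = 6(Δ_1 - Δ_0) = -36
  1·σ_1 + 4·σ_2 + 1·σ_3 = 6(Δ_2 - Δ_1) = -78
Clamped end conditions give two more equations: 2h_0·σ_0 + h_0·σ_1 = 6(Δ_0 - s'(0)) = 72 and h_2·σ_2 + 2h_2·σ_3 = 6(s'(3) - Δ_2) = 72.
Solving the tridiagonal system: σ_0 = 632/15, σ_1 = -184/15, σ_2 = -436/15, σ_3 = 758/15.
On [1, 2], s(t) = 8 + 134/15·(t - 1) - 92/15·(t - 1)² - 14/5·(t - 1)³.
With (t - 1) = 1/2: s(3/2) = 127/12.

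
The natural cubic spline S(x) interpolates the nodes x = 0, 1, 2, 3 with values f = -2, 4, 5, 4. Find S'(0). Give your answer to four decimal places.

7.2000

Write σ_i for S''(x_i). With h_i = 1, 1, 1 and divided differences Δ_i = 6, 1, -1, the continuity of S' gives the tridiagonal system
  1·σ_0 + 4·σ_1 + 1·σ_2 = 6(Δ_1 - Δ_0) = -30
  1·σ_1 + 4·σ_2 + 1·σ_3 = 6(Δ_2 - Δ_1) = -12
Natural end conditions: σ_0 = σ_3 = 0.
Solving: σ_0 = 0, σ_1 = -36/5, σ_2 = -6/5, σ_3 = 0.
On [0, 1], S'(x) = b_0 + 2c_0·x + 3d_0·x² with b_0 = Δ_0 - h_0(2σ_0 + σ_1)/6 = 36/5, c_0 = σ_0/2 = 0, d_0 = (σ_1 - σ_0)/(6h_0) = -6/5. So S'(0) = 36/5.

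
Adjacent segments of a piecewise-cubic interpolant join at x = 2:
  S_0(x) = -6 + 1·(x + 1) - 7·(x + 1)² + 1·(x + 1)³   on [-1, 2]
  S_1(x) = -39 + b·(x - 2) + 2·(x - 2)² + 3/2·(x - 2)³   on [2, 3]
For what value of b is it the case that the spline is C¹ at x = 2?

S_0'(x) = 1 - 14·(x + 1) + 3·(x + 1)², so S_0'(2) = -14. On the right, S_1'(2) = b, so b = -14.

-14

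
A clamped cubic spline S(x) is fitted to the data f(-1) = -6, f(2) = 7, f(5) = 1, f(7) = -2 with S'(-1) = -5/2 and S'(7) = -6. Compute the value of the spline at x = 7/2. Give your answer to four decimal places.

5.4951

Write σ_i for S''(x_i). With h_i = 3, 3, 2 and divided differences Δ_i = 13/3, -2, -3/2, the continuity of S' gives the tridiagonal system
  3·σ_0 + 12·σ_1 + 3·σ_2 = 6(Δ_1 - Δ_0) = -38
  3·σ_1 + 10·σ_2 + 2·σ_3 = 6(Δ_2 - Δ_1) = 3
Clamped end conditions give two more equations: 2h_0·σ_0 + h_0·σ_1 = 6(Δ_0 - S'(-1)) = 41 and h_2·σ_2 + 2h_2·σ_3 = 6(S'(7) - Δ_2) = -27.
Hence σ_0 = 1163/114, σ_1 = -128/19, σ_2 = 155/38, σ_3 = -167/19.
On [2, 5], S(x) = 7 + 205/76·(x - 2) - 64/19·(x - 2)² + 137/228·(x - 2)³.
With (x - 2) = 3/2: S(7/2) = 3341/608.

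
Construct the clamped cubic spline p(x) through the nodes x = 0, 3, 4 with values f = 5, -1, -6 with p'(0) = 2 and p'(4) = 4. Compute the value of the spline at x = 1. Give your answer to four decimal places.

Put M_i = p'' at the i-th knot. Here h = (3, 1) and Δ = (-2, -5), so the interior equations h_(i-1)·M_(i-1) + 2(h_(i-1)+h_i)·M_i + h_i·M_(i+1) = 6(Δ_i − Δ_(i-1)) read
  3·M_0 + 8·M_1 + 1·M_2 = 6(Δ_1 - Δ_0) = -18
Clamped end conditions give two more equations: 2h_0·M_0 + h_0·M_1 = 6(Δ_0 - p'(0)) = -24 and h_1·M_1 + 2h_1·M_2 = 6(p'(4) - Δ_1) = 54.
Forward elimination and back-substitution give M_0 = -5/4, M_1 = -11/2, M_2 = 119/4.
On [0, 3], p(x) = 5 + 2·x - 5/8·x² - 17/72·x³.
With x = 1: p(1) = 221/36.

6.1389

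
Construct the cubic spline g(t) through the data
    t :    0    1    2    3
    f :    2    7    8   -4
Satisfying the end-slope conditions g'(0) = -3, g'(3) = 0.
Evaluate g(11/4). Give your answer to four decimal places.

Write M_i for g''(x_i). With h_i = 1, 1, 1 and divided differences Δ_i = 5, 1, -12, the continuity of g' gives the tridiagonal system
  1·M_0 + 4·M_1 + 1·M_2 = 6(Δ_1 - Δ_0) = -24
  1·M_1 + 4·M_2 + 1·M_3 = 6(Δ_2 - Δ_1) = -78
Clamped end conditions give two more equations: 2h_0·M_0 + h_0·M_1 = 6(Δ_0 - g'(0)) = 48 and h_2·M_2 + 2h_2·M_3 = 6(g'(3) - Δ_2) = 72.
Solving the tridiagonal system: M_0 = 132/5, M_1 = -24/5, M_2 = -156/5, M_3 = 258/5.
On [2, 3], g(t) = 8 - 51/5·(t - 2) - 78/5·(t - 2)² + 69/5·(t - 2)³.
With (t - 2) = 3/4: g(11/4) = -833/320.

-2.6031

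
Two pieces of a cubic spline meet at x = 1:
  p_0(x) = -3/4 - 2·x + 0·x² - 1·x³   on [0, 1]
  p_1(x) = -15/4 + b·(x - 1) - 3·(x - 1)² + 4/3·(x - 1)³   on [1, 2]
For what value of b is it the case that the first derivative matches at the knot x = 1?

p_0'(x) = -2 + 0·x - 3·x², so p_0'(1) = -5. On the right, p_1'(1) = b, so b = -5.

-5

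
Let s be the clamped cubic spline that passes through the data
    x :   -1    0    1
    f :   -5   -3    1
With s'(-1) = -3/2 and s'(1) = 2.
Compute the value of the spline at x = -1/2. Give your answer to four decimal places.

With M_i denoting the second derivative at x_i, h_i = 1, 1, and Δ_i = (y_(i+1) − y_i)/h_i = 2, 4:
  1·M_0 + 4·M_1 + 1·M_2 = 6(Δ_1 - Δ_0) = 12
Clamped end conditions give two more equations: 2h_0·M_0 + h_0·M_1 = 6(Δ_0 - s'(-1)) = 21 and h_1·M_1 + 2h_1·M_2 = 6(s'(1) - Δ_1) = -12.
Solving the tridiagonal system: M_0 = 37/4, M_1 = 5/2, M_2 = -29/4.
On [-1, 0], s(x) = -5 - 3/2·(x + 1) + 37/8·(x + 1)² - 9/8·(x + 1)³.
With (x + 1) = 1/2: s(-1/2) = -303/64.

-4.7344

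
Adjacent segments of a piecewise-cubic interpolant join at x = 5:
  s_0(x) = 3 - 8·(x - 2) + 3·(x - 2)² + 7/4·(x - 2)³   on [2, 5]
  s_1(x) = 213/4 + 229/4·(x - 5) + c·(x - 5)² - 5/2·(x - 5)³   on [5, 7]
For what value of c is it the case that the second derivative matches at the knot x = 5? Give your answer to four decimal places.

18.7500

s_0''(x) = 6 + 21/2·(x - 2), so s_0''(5) = 75/2. On the right, s_1''(5) = 2c, so c = 75/4.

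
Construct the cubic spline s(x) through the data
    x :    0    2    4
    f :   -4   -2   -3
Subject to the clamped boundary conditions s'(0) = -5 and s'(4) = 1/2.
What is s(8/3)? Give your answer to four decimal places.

-1.8889

Write m_i for s''(x_i). With h_i = 2, 2 and divided differences Δ_i = 1, -1/2, the continuity of s' gives the tridiagonal system
  2·m_0 + 8·m_1 + 2·m_2 = 6(Δ_1 - Δ_0) = -9
Clamped end conditions give two more equations: 2h_0·m_0 + h_0·m_1 = 6(Δ_0 - s'(0)) = 36 and h_1·m_1 + 2h_1·m_2 = 6(s'(4) - Δ_1) = 6.
Solving: m_0 = 23/2, m_1 = -5, m_2 = 4.
On [2, 4], s(x) = -2 + 3/2·(x - 2) - 5/2·(x - 2)² + 3/4·(x - 2)³.
With (x - 2) = 2/3: s(8/3) = -17/9.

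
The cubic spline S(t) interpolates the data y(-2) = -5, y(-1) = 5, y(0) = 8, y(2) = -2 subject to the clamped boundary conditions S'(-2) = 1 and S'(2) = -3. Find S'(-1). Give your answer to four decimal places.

Write m_i for S''(x_i). With h_i = 1, 1, 2 and divided differences Δ_i = 10, 3, -5, the continuity of S' gives the tridiagonal system
  1·m_0 + 4·m_1 + 1·m_2 = 6(Δ_1 - Δ_0) = -42
  1·m_1 + 6·m_2 + 2·m_3 = 6(Δ_2 - Δ_1) = -48
Clamped end conditions give two more equations: 2h_0·m_0 + h_0·m_1 = 6(Δ_0 - S'(-2)) = 54 and h_2·m_2 + 2h_2·m_3 = 6(S'(2) - Δ_2) = 12.
Hence m_0 = 394/11, m_1 = -194/11, m_2 = -80/11, m_3 = 73/11.
On [-1, 0], S'(t) = b_1 + 2c_1·(t + 1) + 3d_1·(t + 1)² with b_1 = Δ_1 - h_1(2m_1 + m_2)/6 = 111/11, c_1 = m_1/2 = -97/11, d_1 = (m_2 - m_1)/(6h_1) = 19/11. So S'(-1) = 111/11.

10.0909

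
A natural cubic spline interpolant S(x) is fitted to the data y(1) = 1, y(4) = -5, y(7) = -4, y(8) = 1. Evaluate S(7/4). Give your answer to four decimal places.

-0.6131

Let M_i = S''(x_i). Step sizes h_i = 3, 3, 1; slopes of the chords Δ_i = (y_(i+1) - y_i)/h_i = -2, 1/3, 5.
  3·M_0 + 12·M_1 + 3·M_2 = 6(Δ_1 - Δ_0) = 14
  3·M_1 + 8·M_2 + 1·M_3 = 6(Δ_2 - Δ_1) = 28
Natural end conditions: M_0 = M_3 = 0.
Forward elimination and back-substitution give M_0 = 0, M_1 = 28/87, M_2 = 98/29, M_3 = 0.
On [1, 4], S(x) = 1 - 188/87·(x - 1) + 0·(x - 1)² + 14/783·(x - 1)³.
With (x - 1) = 3/4: S(7/4) = -569/928.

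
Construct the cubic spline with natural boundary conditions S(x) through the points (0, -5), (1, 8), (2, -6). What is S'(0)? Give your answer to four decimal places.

19.7500

With M_i denoting the second derivative at x_i, h_i = 1, 1, and Δ_i = (y_(i+1) − y_i)/h_i = 13, -14:
  1·M_0 + 4·M_1 + 1·M_2 = 6(Δ_1 - Δ_0) = -162
Natural end conditions: M_0 = M_2 = 0.
Forward elimination and back-substitution give M_0 = 0, M_1 = -81/2, M_2 = 0.
On [0, 1], S'(x) = b_0 + 2c_0·x + 3d_0·x² with b_0 = Δ_0 - h_0(2M_0 + M_1)/6 = 79/4, c_0 = M_0/2 = 0, d_0 = (M_1 - M_0)/(6h_0) = -27/4. So S'(0) = 79/4.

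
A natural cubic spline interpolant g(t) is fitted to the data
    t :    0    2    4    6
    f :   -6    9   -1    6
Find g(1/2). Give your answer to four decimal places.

-0.4219

With M_i denoting the second derivative at x_i, h_i = 2, 2, 2, and Δ_i = (y_(i+1) − y_i)/h_i = 15/2, -5, 7/2:
  2·M_0 + 8·M_1 + 2·M_2 = 6(Δ_1 - Δ_0) = -75
  2·M_1 + 8·M_2 + 2·M_3 = 6(Δ_2 - Δ_1) = 51
Natural end conditions: M_0 = M_3 = 0.
Forward elimination and back-substitution give M_0 = 0, M_1 = -117/10, M_2 = 93/10, M_3 = 0.
On [0, 2], g(t) = -6 + 57/5·t + 0·t² - 39/40·t³.
With t = 1/2: g(1/2) = -27/64.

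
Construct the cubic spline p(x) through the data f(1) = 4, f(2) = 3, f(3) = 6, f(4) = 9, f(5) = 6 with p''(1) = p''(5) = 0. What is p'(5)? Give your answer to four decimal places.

-4.5357

Put m_i = p'' at the i-th knot. Here h = (1, 1, 1, 1) and Δ = (-1, 3, 3, -3), so the interior equations h_(i-1)·m_(i-1) + 2(h_(i-1)+h_i)·m_i + h_i·m_(i+1) = 6(Δ_i − Δ_(i-1)) read
  1·m_0 + 4·m_1 + 1·m_2 = 6(Δ_1 - Δ_0) = 24
  1·m_1 + 4·m_2 + 1·m_3 = 6(Δ_2 - Δ_1) = 0
  1·m_2 + 4·m_3 + 1·m_4 = 6(Δ_3 - Δ_2) = -36
Natural end conditions: m_0 = m_4 = 0.
Hence m_0 = 0, m_1 = 81/14, m_2 = 6/7, m_3 = -129/14, m_4 = 0.
On [4, 5], p'(x) = b_3 + 2c_3·(x - 4) + 3d_3·(x - 4)² with b_3 = Δ_3 - h_3(2m_3 + m_4)/6 = 1/14, c_3 = m_3/2 = -129/28, d_3 = (m_4 - m_3)/(6h_3) = 43/28. So p'(5) = -127/28.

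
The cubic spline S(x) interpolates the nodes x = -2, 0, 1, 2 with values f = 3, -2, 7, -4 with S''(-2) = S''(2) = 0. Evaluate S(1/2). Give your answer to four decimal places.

3.5679

Put m_i = S'' at the i-th knot. Here h = (2, 1, 1) and Δ = (-5/2, 9, -11), so the interior equations h_(i-1)·m_(i-1) + 2(h_(i-1)+h_i)·m_i + h_i·m_(i+1) = 6(Δ_i − Δ_(i-1)) read
  2·m_0 + 6·m_1 + 1·m_2 = 6(Δ_1 - Δ_0) = 69
  1·m_1 + 4·m_2 + 1·m_3 = 6(Δ_2 - Δ_1) = -120
Natural end conditions: m_0 = m_3 = 0.
Solving: m_0 = 0, m_1 = 396/23, m_2 = -789/23, m_3 = 0.
On [0, 1], S(x) = -2 + 413/46·x + 198/23·x² - 395/46·x³.
With x = 1/2: S(1/2) = 1313/368.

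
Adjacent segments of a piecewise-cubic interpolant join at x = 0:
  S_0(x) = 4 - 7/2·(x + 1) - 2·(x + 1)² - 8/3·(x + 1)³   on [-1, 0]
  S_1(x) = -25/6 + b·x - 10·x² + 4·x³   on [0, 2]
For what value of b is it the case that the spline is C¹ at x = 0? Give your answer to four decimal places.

S_0'(x) = -7/2 - 4·(x + 1) - 8·(x + 1)², so S_0'(0) = -31/2. On the right, S_1'(0) = b, so b = -31/2.

-15.5000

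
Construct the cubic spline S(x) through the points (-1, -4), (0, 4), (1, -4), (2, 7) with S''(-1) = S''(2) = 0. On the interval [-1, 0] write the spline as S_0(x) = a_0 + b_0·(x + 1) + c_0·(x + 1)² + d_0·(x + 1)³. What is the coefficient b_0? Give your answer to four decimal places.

13.5333

Let M_i = S''(x_i). Step sizes h_i = 1, 1, 1; slopes of the chords Δ_i = (y_(i+1) - y_i)/h_i = 8, -8, 11.
  1·M_0 + 4·M_1 + 1·M_2 = 6(Δ_1 - Δ_0) = -96
  1·M_1 + 4·M_2 + 1·M_3 = 6(Δ_2 - Δ_1) = 114
Natural end conditions: M_0 = M_3 = 0.
Forward elimination and back-substitution give M_0 = 0, M_1 = -166/5, M_2 = 184/5, M_3 = 0.
On [-1, 0], with S_0(x) = a_0 + b_0·(x + 1) + c_0·(x + 1)² + d_0·(x + 1)³: c_0 = M_0/2 = 0, d_0 = (M_1 - M_0)/(6h_0) = -83/15, b_0 = Δ_0 - h_0(2M_0 + M_1)/6 = 203/15.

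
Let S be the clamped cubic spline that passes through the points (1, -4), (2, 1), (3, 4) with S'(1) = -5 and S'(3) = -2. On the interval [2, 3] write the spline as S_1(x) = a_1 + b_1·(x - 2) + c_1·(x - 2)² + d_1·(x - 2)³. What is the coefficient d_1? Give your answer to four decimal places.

With σ_i denoting the second derivative at x_i, h_i = 1, 1, and Δ_i = (y_(i+1) − y_i)/h_i = 5, 3:
  1·σ_0 + 4·σ_1 + 1·σ_2 = 6(Δ_1 - Δ_0) = -12
Clamped end conditions give two more equations: 2h_0·σ_0 + h_0·σ_1 = 6(Δ_0 - S'(1)) = 60 and h_1·σ_1 + 2h_1·σ_2 = 6(S'(3) - Δ_1) = -30.
Solving the tridiagonal system: σ_0 = 69/2, σ_1 = -9, σ_2 = -21/2.
On [2, 3], with S_1(x) = a_1 + b_1·(x - 2) + c_1·(x - 2)² + d_1·(x - 2)³: c_1 = σ_1/2 = -9/2, d_1 = (σ_2 - σ_1)/(6h_1) = -1/4, b_1 = Δ_1 - h_1(2σ_1 + σ_2)/6 = 31/4.

-0.2500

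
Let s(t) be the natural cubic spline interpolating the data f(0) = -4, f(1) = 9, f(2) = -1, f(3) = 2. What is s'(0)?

Write σ_i for s''(x_i). With h_i = 1, 1, 1 and divided differences Δ_i = 13, -10, 3, the continuity of s' gives the tridiagonal system
  1·σ_0 + 4·σ_1 + 1·σ_2 = 6(Δ_1 - Δ_0) = -138
  1·σ_1 + 4·σ_2 + 1·σ_3 = 6(Δ_2 - Δ_1) = 78
Natural end conditions: σ_0 = σ_3 = 0.
Solving the tridiagonal system: σ_0 = 0, σ_1 = -42, σ_2 = 30, σ_3 = 0.
On [0, 1], s'(t) = b_0 + 2c_0·t + 3d_0·t² with b_0 = Δ_0 - h_0(2σ_0 + σ_1)/6 = 20, c_0 = σ_0/2 = 0, d_0 = (σ_1 - σ_0)/(6h_0) = -7. So s'(0) = 20.

20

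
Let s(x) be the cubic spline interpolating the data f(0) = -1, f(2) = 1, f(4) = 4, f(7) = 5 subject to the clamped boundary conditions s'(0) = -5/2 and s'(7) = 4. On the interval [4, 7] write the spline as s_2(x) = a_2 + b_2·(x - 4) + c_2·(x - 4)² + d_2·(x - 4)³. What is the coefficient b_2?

0

With σ_i denoting the second derivative at x_i, h_i = 2, 2, 3, and Δ_i = (y_(i+1) − y_i)/h_i = 1, 3/2, 1/3:
  2·σ_0 + 8·σ_1 + 2·σ_2 = 6(Δ_1 - Δ_0) = 3
  2·σ_1 + 10·σ_2 + 3·σ_3 = 6(Δ_2 - Δ_1) = -7
Clamped end conditions give two more equations: 2h_0·σ_0 + h_0·σ_1 = 6(Δ_0 - s'(0)) = 21 and h_2·σ_2 + 2h_2·σ_3 = 6(s'(7) - Δ_2) = 22.
Solving: σ_0 = 11/2, σ_1 = -1/2, σ_2 = -2, σ_3 = 14/3.
On [4, 7], with s_2(x) = a_2 + b_2·(x - 4) + c_2·(x - 4)² + d_2·(x - 4)³: c_2 = σ_2/2 = -1, d_2 = (σ_3 - σ_2)/(6h_2) = 10/27, b_2 = Δ_2 - h_2(2σ_2 + σ_3)/6 = 0.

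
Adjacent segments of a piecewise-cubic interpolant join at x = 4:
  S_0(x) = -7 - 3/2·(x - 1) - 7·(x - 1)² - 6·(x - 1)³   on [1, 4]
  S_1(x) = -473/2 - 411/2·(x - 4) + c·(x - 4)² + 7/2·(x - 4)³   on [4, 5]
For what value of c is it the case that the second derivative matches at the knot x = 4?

S_0''(x) = -14 - 36·(x - 1), so S_0''(4) = -122. On the right, S_1''(4) = 2c, so c = -61.

-61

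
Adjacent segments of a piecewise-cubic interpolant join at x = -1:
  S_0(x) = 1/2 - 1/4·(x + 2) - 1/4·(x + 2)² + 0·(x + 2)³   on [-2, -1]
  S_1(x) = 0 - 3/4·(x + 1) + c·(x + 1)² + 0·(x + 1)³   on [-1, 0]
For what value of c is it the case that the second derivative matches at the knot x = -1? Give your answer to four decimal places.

S_0''(x) = -1/2 + 0·(x + 2), so S_0''(-1) = -1/2. On the right, S_1''(-1) = 2c, so c = -1/4.

-0.2500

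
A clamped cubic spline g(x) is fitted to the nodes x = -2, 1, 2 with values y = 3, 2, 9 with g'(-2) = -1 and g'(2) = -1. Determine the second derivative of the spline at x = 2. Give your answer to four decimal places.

Put M_i = g'' at the i-th knot. Here h = (3, 1) and Δ = (-1/3, 7), so the interior equations h_(i-1)·M_(i-1) + 2(h_(i-1)+h_i)·M_i + h_i·M_(i+1) = 6(Δ_i − Δ_(i-1)) read
  3·M_0 + 8·M_1 + 1·M_2 = 6(Δ_1 - Δ_0) = 44
Clamped end conditions give two more equations: 2h_0·M_0 + h_0·M_1 = 6(Δ_0 - g'(-2)) = 4 and h_1·M_1 + 2h_1·M_2 = 6(g'(2) - Δ_1) = -48.
Solving the tridiagonal system: M_0 = -29/6, M_1 = 11, M_2 = -59/2.

-29.5000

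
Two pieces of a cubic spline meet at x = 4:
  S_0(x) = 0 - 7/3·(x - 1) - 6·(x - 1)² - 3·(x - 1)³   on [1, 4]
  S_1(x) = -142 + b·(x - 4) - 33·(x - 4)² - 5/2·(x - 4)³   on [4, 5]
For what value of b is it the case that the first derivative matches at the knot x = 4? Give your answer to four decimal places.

S_0'(x) = -7/3 - 12·(x - 1) - 9·(x - 1)², so S_0'(4) = -358/3. On the right, S_1'(4) = b, so b = -358/3.

-119.3333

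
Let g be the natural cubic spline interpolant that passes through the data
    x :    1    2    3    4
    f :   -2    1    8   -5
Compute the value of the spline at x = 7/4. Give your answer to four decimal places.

Write σ_i for g''(x_i). With h_i = 1, 1, 1 and divided differences Δ_i = 3, 7, -13, the continuity of g' gives the tridiagonal system
  1·σ_0 + 4·σ_1 + 1·σ_2 = 6(Δ_1 - Δ_0) = 24
  1·σ_1 + 4·σ_2 + 1·σ_3 = 6(Δ_2 - Δ_1) = -120
Natural end conditions: σ_0 = σ_3 = 0.
Hence σ_0 = 0, σ_1 = 72/5, σ_2 = -168/5, σ_3 = 0.
On [1, 2], g(x) = -2 + 3/5·(x - 1) + 0·(x - 1)² + 12/5·(x - 1)³.
With (x - 1) = 3/4: g(7/4) = -43/80.

-0.5375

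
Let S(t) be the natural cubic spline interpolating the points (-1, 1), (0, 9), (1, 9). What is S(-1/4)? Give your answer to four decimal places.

With σ_i denoting the second derivative at x_i, h_i = 1, 1, and Δ_i = (y_(i+1) − y_i)/h_i = 8, 0:
  1·σ_0 + 4·σ_1 + 1·σ_2 = 6(Δ_1 - Δ_0) = -48
Natural end conditions: σ_0 = σ_2 = 0.
Solving: σ_0 = 0, σ_1 = -12, σ_2 = 0.
On [-1, 0], S(t) = 1 + 10·(t + 1) + 0·(t + 1)² - 2·(t + 1)³.
With (t + 1) = 3/4: S(-1/4) = 245/32.

7.6563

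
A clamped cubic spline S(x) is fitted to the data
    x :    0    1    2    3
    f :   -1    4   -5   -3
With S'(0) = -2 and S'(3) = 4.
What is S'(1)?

-1

With M_i denoting the second derivative at x_i, h_i = 1, 1, 1, and Δ_i = (y_(i+1) − y_i)/h_i = 5, -9, 2:
  1·M_0 + 4·M_1 + 1·M_2 = 6(Δ_1 - Δ_0) = -84
  1·M_1 + 4·M_2 + 1·M_3 = 6(Δ_2 - Δ_1) = 66
Clamped end conditions give two more equations: 2h_0·M_0 + h_0·M_1 = 6(Δ_0 - S'(0)) = 42 and h_2·M_2 + 2h_2·M_3 = 6(S'(3) - Δ_2) = 12.
Hence M_0 = 40, M_1 = -38, M_2 = 28, M_3 = -8.
On [1, 2], S'(x) = b_1 + 2c_1·(x - 1) + 3d_1·(x - 1)² with b_1 = Δ_1 - h_1(2M_1 + M_2)/6 = -1, c_1 = M_1/2 = -19, d_1 = (M_2 - M_1)/(6h_1) = 11. So S'(1) = -1.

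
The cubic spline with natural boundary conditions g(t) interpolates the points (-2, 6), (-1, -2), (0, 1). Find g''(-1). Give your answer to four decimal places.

16.5000

Write M_i for g''(x_i). With h_i = 1, 1 and divided differences Δ_i = -8, 3, the continuity of g' gives the tridiagonal system
  1·M_0 + 4·M_1 + 1·M_2 = 6(Δ_1 - Δ_0) = 66
Natural end conditions: M_0 = M_2 = 0.
Solving the tridiagonal system: M_0 = 0, M_1 = 33/2, M_2 = 0.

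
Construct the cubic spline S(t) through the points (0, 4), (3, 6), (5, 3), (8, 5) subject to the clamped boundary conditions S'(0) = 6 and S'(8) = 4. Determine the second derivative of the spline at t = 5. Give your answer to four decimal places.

Write m_i for S''(x_i). With h_i = 3, 2, 3 and divided differences Δ_i = 2/3, -3/2, 2/3, the continuity of S' gives the tridiagonal system
  3·m_0 + 10·m_1 + 2·m_2 = 6(Δ_1 - Δ_0) = -13
  2·m_1 + 10·m_2 + 3·m_3 = 6(Δ_2 - Δ_1) = 13
Clamped end conditions give two more equations: 2h_0·m_0 + h_0·m_1 = 6(Δ_0 - S'(0)) = -32 and h_2·m_2 + 2h_2·m_3 = 6(S'(8) - Δ_2) = 20.
Solving the tridiagonal system: m_0 = -115/21, m_1 = 2/7, m_2 = 2/7, m_3 = 67/21.

0.2857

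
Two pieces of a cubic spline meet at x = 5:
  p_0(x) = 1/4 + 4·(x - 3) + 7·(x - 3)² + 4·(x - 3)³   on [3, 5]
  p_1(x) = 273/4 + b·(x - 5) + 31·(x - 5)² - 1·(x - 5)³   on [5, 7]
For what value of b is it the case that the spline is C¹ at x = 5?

p_0'(x) = 4 + 14·(x - 3) + 12·(x - 3)², so p_0'(5) = 80. On the right, p_1'(5) = b, so b = 80.

80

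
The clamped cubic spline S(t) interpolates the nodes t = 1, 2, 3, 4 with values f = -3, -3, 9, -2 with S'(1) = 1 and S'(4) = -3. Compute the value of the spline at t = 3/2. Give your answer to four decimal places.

With σ_i denoting the second derivative at x_i, h_i = 1, 1, 1, and Δ_i = (y_(i+1) − y_i)/h_i = 0, 12, -11:
  1·σ_0 + 4·σ_1 + 1·σ_2 = 6(Δ_1 - Δ_0) = 72
  1·σ_1 + 4·σ_2 + 1·σ_3 = 6(Δ_2 - Δ_1) = -138
Clamped end conditions give two more equations: 2h_0·σ_0 + h_0·σ_1 = 6(Δ_0 - S'(1)) = -6 and h_2·σ_2 + 2h_2·σ_3 = 6(S'(4) - Δ_2) = 48.
Forward elimination and back-substitution give σ_0 = -328/15, σ_1 = 566/15, σ_2 = -856/15, σ_3 = 788/15.
On [1, 2], S(t) = -3 + 1·(t - 1) - 164/15·(t - 1)² + 149/15·(t - 1)³.
With (t - 1) = 1/2: S(3/2) = -479/120.

-3.9917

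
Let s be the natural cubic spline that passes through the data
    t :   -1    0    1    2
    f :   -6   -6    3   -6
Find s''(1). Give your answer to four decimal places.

With m_i denoting the second derivative at x_i, h_i = 1, 1, 1, and Δ_i = (y_(i+1) − y_i)/h_i = 0, 9, -9:
  1·m_0 + 4·m_1 + 1·m_2 = 6(Δ_1 - Δ_0) = 54
  1·m_1 + 4·m_2 + 1·m_3 = 6(Δ_2 - Δ_1) = -108
Natural end conditions: m_0 = m_3 = 0.
Solving: m_0 = 0, m_1 = 108/5, m_2 = -162/5, m_3 = 0.

-32.4000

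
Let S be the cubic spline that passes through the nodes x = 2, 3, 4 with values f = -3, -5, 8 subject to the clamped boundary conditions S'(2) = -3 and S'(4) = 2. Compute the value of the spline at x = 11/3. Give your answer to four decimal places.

With σ_i denoting the second derivative at x_i, h_i = 1, 1, and Δ_i = (y_(i+1) − y_i)/h_i = -2, 13:
  1·σ_0 + 4·σ_1 + 1·σ_2 = 6(Δ_1 - Δ_0) = 90
Clamped end conditions give two more equations: 2h_0·σ_0 + h_0·σ_1 = 6(Δ_0 - S'(2)) = 6 and h_1·σ_1 + 2h_1·σ_2 = 6(S'(4) - Δ_1) = -66.
Solving: σ_0 = -17, σ_1 = 40, σ_2 = -53.
On [3, 4], S(x) = -5 + 17/2·(x - 3) + 20·(x - 3)² - 31/2·(x - 3)³.
With (x - 3) = 2/3: S(11/3) = 134/27.

4.9630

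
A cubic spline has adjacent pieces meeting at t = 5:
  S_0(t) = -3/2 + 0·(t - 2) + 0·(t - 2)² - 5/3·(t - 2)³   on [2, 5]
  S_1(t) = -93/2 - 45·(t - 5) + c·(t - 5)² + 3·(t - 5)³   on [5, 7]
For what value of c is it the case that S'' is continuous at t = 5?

-15

S_0''(t) = 0 - 10·(t - 2), so S_0''(5) = -30. On the right, S_1''(5) = 2c, so c = -15.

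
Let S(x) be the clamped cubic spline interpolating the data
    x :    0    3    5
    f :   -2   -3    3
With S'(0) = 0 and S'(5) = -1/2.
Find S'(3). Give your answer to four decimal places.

Put M_i = S'' at the i-th knot. Here h = (3, 2) and Δ = (-1/3, 3), so the interior equations h_(i-1)·M_(i-1) + 2(h_(i-1)+h_i)·M_i + h_i·M_(i+1) = 6(Δ_i − Δ_(i-1)) read
  3·M_0 + 10·M_1 + 2·M_2 = 6(Δ_1 - Δ_0) = 20
Clamped end conditions give two more equations: 2h_0·M_0 + h_0·M_1 = 6(Δ_0 - S'(0)) = -2 and h_1·M_1 + 2h_1·M_2 = 6(S'(5) - Δ_1) = -21.
Hence M_0 = -73/30, M_1 = 21/5, M_2 = -147/20.
On [3, 5], S'(x) = b_1 + 2c_1·(x - 3) + 3d_1·(x - 3)² with b_1 = Δ_1 - h_1(2M_1 + M_2)/6 = 53/20, c_1 = M_1/2 = 21/10, d_1 = (M_2 - M_1)/(6h_1) = -77/80. So S'(3) = 53/20.

2.6500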